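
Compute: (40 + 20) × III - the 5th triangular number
Convert III (Roman numeral) → 1 + 1 + 1 = 3 (decimal)
Convert the 5th triangular number (triangular index) → 5×6/2 = 15 (decimal)
Expression in decimal: (40 + 20) × 3 - 15
Parentheses first: 40 + 20 = 60
Multiply: 60 × 3 = 180
Subtract: 180 - 15 = 165
165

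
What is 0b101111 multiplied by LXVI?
Convert 0b101111 (binary) → 32 + 8 + 4 + 2 + 1 = 47 (decimal)
Convert LXVI (Roman numeral) → 50 + 10 + 5 + 1 = 66 (decimal)
Compute 47 × 66 = 3102
3102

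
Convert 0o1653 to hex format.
Convert 0o1653 (octal) → 1×512 + 6×64 + 5×8 + 3 = 939 (decimal)
Convert 939 (decimal) → 939 = 3×256 + 10×16 + 11 → 0x3AB (hexadecimal)
0x3AB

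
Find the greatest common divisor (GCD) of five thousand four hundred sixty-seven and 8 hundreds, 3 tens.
Convert five thousand four hundred sixty-seven (English words) → 5×1000 + 4×100 + 67 = 5467 (decimal)
Convert 8 hundreds, 3 tens (place-value notation) → 8×100 + 3×10 = 830 (decimal)
Compute gcd(5467, 830) = 1
1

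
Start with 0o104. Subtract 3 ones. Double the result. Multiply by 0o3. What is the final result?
Convert 0o104 (octal) → 1×64 + 4 = 68 (decimal)
Start: 68
Convert 3 ones (place-value notation) → 3 (decimal)
68 - 3 = 65
65 × 2 = 130
Convert 0o3 (octal) → 3 (decimal)
130 × 3 = 390
390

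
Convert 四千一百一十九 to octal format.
Convert 四千一百一十九 (Chinese numeral) → 4×1000 + 1×100 + 1×10 + 9 = 4119 (decimal)
Convert 4119 (decimal) → 4119 = 1×4096 + 2×8 + 7 → 0o10027 (octal)
0o10027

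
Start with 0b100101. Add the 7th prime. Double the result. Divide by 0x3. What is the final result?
Convert 0b100101 (binary) → 32 + 4 + 1 = 37 (decimal)
Start: 37
Convert the 7th prime (prime index) → 17 (decimal)
37 + 17 = 54
54 × 2 = 108
Convert 0x3 (hexadecimal) → 3 (decimal)
108 ÷ 3 = 36
36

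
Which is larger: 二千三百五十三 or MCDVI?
Convert 二千三百五十三 (Chinese numeral) → 2×1000 + 3×100 + 5×10 + 3 = 2353 (decimal)
Convert MCDVI (Roman numeral) → 1000 + 400 + 5 + 1 = 1406 (decimal)
Compare 2353 vs 1406: larger = 2353
2353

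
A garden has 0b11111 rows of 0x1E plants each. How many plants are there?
Convert 0x1E (hexadecimal) → 1×16 + 14 = 30 (decimal)
Convert 0b11111 (binary) → 16 + 8 + 4 + 2 + 1 = 31 (decimal)
Compute 30 × 31 = 930
930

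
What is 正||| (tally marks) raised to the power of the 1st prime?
Convert 正||| (tally marks) → 5 + 3 = 8 (decimal)
Convert the 1st prime (prime index) → 2 (decimal)
Compute 8 ^ 2 = 64
64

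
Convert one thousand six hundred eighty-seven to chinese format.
Convert one thousand six hundred eighty-seven (English words) → 1×1000 + 6×100 + 87 = 1687 (decimal)
Convert 1687 (decimal) → 1687 = 1×1000 + 6×100 + 8×10 + 7 → 一千六百八十七 (Chinese numeral)
一千六百八十七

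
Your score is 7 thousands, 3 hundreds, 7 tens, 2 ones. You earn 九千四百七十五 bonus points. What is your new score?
Convert 7 thousands, 3 hundreds, 7 tens, 2 ones (place-value notation) → 7×1000 + 3×100 + 7×10 + 2 = 7372 (decimal)
Convert 九千四百七十五 (Chinese numeral) → 9×1000 + 4×100 + 7×10 + 5 = 9475 (decimal)
Compute 7372 + 9475 = 16847
16847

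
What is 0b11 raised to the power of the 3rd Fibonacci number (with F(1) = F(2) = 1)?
Convert 0b11 (binary) → 2 + 1 = 3 (decimal)
Convert the 3rd Fibonacci number (with F(1) = F(2) = 1) (Fibonacci index) → 1, 1, 2 → 2 (decimal)
Compute 3 ^ 2 = 9
9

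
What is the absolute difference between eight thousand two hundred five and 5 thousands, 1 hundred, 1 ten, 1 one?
Convert eight thousand two hundred five (English words) → 8×1000 + 2×100 + 5 = 8205 (decimal)
Convert 5 thousands, 1 hundred, 1 ten, 1 one (place-value notation) → 5×1000 + 1×100 + 1×10 + 1 = 5111 (decimal)
Compute |8205 - 5111| = 3094
3094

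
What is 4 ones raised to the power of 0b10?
Convert 4 ones (place-value notation) → 4 (decimal)
Convert 0b10 (binary) → 2 (decimal)
Compute 4 ^ 2 = 16
16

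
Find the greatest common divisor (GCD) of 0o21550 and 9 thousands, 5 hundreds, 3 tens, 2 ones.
Convert 0o21550 (octal) → 2×4096 + 1×512 + 5×64 + 5×8 = 9064 (decimal)
Convert 9 thousands, 5 hundreds, 3 tens, 2 ones (place-value notation) → 9×1000 + 5×100 + 3×10 + 2 = 9532 (decimal)
Compute gcd(9064, 9532) = 4
4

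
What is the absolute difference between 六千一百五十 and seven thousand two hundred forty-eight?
Convert 六千一百五十 (Chinese numeral) → 6×1000 + 1×100 + 5×10 = 6150 (decimal)
Convert seven thousand two hundred forty-eight (English words) → 7×1000 + 2×100 + 48 = 7248 (decimal)
Compute |6150 - 7248| = 1098
1098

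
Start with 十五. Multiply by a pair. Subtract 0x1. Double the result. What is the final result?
Convert 十五 (Chinese numeral) → 1×10 + 5 = 15 (decimal)
Start: 15
Convert a pair (colloquial) → 2 (decimal)
15 × 2 = 30
Convert 0x1 (hexadecimal) → 1 (decimal)
30 - 1 = 29
29 × 2 = 58
58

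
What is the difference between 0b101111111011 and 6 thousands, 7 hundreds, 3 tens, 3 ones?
Convert 0b101111111011 (binary) → 2048 + 512 + 256 + 128 + 64 + 32 + 16 + 8 + 2 + 1 = 3067 (decimal)
Convert 6 thousands, 7 hundreds, 3 tens, 3 ones (place-value notation) → 6×1000 + 7×100 + 3×10 + 3 = 6733 (decimal)
Difference: |3067 - 6733| = 3666
3666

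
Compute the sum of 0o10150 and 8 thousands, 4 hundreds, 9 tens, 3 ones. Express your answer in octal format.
Convert 0o10150 (octal) → 1×4096 + 1×64 + 5×8 = 4200 (decimal)
Convert 8 thousands, 4 hundreds, 9 tens, 3 ones (place-value notation) → 8×1000 + 4×100 + 9×10 + 3 = 8493 (decimal)
Compute 4200 + 8493 = 12693
Convert 12693 (decimal) → 12693 = 3×4096 + 6×64 + 2×8 + 5 → 0o30625 (octal)
0o30625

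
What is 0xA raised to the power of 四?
Convert 0xA (hexadecimal) → 10 (decimal)
Convert 四 (Chinese numeral) → 4 (decimal)
Compute 10 ^ 4 = 10000
10000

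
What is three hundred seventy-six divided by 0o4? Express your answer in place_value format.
Convert three hundred seventy-six (English words) → 3×100 + 76 = 376 (decimal)
Convert 0o4 (octal) → 4 (decimal)
Compute 376 ÷ 4 = 94
Convert 94 (decimal) → 94 = 9×10 + 4 → 9 tens, 4 ones (place-value notation)
9 tens, 4 ones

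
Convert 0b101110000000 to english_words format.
Convert 0b101110000000 (binary) → 2048 + 512 + 256 + 128 = 2944 (decimal)
Convert 2944 (decimal) → 2944 = 2×1000 + 9×100 + 44 → two thousand nine hundred forty-four (English words)
two thousand nine hundred forty-four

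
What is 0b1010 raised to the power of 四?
Convert 0b1010 (binary) → 8 + 2 = 10 (decimal)
Convert 四 (Chinese numeral) → 4 (decimal)
Compute 10 ^ 4 = 10000
10000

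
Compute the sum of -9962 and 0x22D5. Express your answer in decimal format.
Convert 0x22D5 (hexadecimal) → 2×4096 + 2×256 + 13×16 + 5 = 8917 (decimal)
Compute -9962 + 8917 = -1045
-1045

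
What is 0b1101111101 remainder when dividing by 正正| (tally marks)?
Convert 0b1101111101 (binary) → 512 + 256 + 64 + 32 + 16 + 8 + 4 + 1 = 893 (decimal)
Convert 正正| (tally marks) → 5 + 5 + 1 = 11 (decimal)
Compute 893 mod 11 = 2
2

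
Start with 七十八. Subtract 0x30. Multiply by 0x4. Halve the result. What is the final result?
Convert 七十八 (Chinese numeral) → 7×10 + 8 = 78 (decimal)
Start: 78
Convert 0x30 (hexadecimal) → 3×16 = 48 (decimal)
78 - 48 = 30
Convert 0x4 (hexadecimal) → 4 (decimal)
30 × 4 = 120
120 ÷ 2 = 60
60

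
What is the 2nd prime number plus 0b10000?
The 2nd prime number = 3
Convert 0b10000 (binary) → 16 (decimal)
Compute 3 + 16 = 19
19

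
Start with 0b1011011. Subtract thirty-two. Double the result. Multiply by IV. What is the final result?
Convert 0b1011011 (binary) → 64 + 16 + 8 + 2 + 1 = 91 (decimal)
Start: 91
Convert thirty-two (English words) → 32 (decimal)
91 - 32 = 59
59 × 2 = 118
Convert IV (Roman numeral) → 4 (decimal)
118 × 4 = 472
472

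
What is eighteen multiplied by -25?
Convert eighteen (English words) → 18 (decimal)
Compute 18 × -25 = -450
-450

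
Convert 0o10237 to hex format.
Convert 0o10237 (octal) → 1×4096 + 2×64 + 3×8 + 7 = 4255 (decimal)
Convert 4255 (decimal) → 4255 = 1×4096 + 9×16 + 15 → 0x109F (hexadecimal)
0x109F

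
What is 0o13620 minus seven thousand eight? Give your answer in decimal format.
Convert 0o13620 (octal) → 1×4096 + 3×512 + 6×64 + 2×8 = 6032 (decimal)
Convert seven thousand eight (English words) → 7×1000 + 8 = 7008 (decimal)
Compute 6032 - 7008 = -976
-976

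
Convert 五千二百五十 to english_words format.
Convert 五千二百五十 (Chinese numeral) → 5×1000 + 2×100 + 5×10 = 5250 (decimal)
Convert 5250 (decimal) → 5250 = 5×1000 + 2×100 + 50 → five thousand two hundred fifty (English words)
five thousand two hundred fifty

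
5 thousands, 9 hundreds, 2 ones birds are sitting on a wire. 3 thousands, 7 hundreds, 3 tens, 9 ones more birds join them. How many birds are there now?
Convert 5 thousands, 9 hundreds, 2 ones (place-value notation) → 5×1000 + 9×100 + 2 = 5902 (decimal)
Convert 3 thousands, 7 hundreds, 3 tens, 9 ones (place-value notation) → 3×1000 + 7×100 + 3×10 + 9 = 3739 (decimal)
Compute 5902 + 3739 = 9641
9641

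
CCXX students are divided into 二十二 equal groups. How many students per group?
Convert CCXX (Roman numeral) → 100 + 100 + 10 + 10 = 220 (decimal)
Convert 二十二 (Chinese numeral) → 2×10 + 2 = 22 (decimal)
Compute 220 ÷ 22 = 10
10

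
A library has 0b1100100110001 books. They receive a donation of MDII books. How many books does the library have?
Convert 0b1100100110001 (binary) → 4096 + 2048 + 256 + 32 + 16 + 1 = 6449 (decimal)
Convert MDII (Roman numeral) → 1000 + 500 + 1 + 1 = 1502 (decimal)
Compute 6449 + 1502 = 7951
7951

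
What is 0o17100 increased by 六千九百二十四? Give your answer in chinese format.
Convert 0o17100 (octal) → 1×4096 + 7×512 + 1×64 = 7744 (decimal)
Convert 六千九百二十四 (Chinese numeral) → 6×1000 + 9×100 + 2×10 + 4 = 6924 (decimal)
Compute 7744 + 6924 = 14668
Convert 14668 (decimal) → 14668 = 1×10000 + 4×1000 + 6×100 + 6×10 + 8 → 一万四千六百六十八 (Chinese numeral)
一万四千六百六十八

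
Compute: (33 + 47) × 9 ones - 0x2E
Convert 9 ones (place-value notation) → 9 (decimal)
Convert 0x2E (hexadecimal) → 2×16 + 14 = 46 (decimal)
Expression in decimal: (33 + 47) × 9 - 46
Parentheses first: 33 + 47 = 80
Multiply: 80 × 9 = 720
Subtract: 720 - 46 = 674
674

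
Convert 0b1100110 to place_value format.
Convert 0b1100110 (binary) → 64 + 32 + 4 + 2 = 102 (decimal)
Convert 102 (decimal) → 102 = 1×100 + 2 → 1 hundred, 2 ones (place-value notation)
1 hundred, 2 ones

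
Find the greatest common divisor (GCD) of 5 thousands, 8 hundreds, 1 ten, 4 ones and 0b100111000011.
Convert 5 thousands, 8 hundreds, 1 ten, 4 ones (place-value notation) → 5×1000 + 8×100 + 1×10 + 4 = 5814 (decimal)
Convert 0b100111000011 (binary) → 2048 + 256 + 128 + 64 + 2 + 1 = 2499 (decimal)
Compute gcd(5814, 2499) = 51
51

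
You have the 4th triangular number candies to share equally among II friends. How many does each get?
Convert the 4th triangular number (triangular index) → 4×5/2 = 10 (decimal)
Convert II (Roman numeral) → 1 + 1 = 2 (decimal)
Compute 10 ÷ 2 = 5
5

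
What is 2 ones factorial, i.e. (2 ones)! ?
Convert 2 ones (place-value notation) → 2 (decimal)
Compute 2! = 2
2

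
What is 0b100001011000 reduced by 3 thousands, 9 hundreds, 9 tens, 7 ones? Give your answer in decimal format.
Convert 0b100001011000 (binary) → 2048 + 64 + 16 + 8 = 2136 (decimal)
Convert 3 thousands, 9 hundreds, 9 tens, 7 ones (place-value notation) → 3×1000 + 9×100 + 9×10 + 7 = 3997 (decimal)
Compute 2136 - 3997 = -1861
-1861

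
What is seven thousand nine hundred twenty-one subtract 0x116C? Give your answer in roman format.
Convert seven thousand nine hundred twenty-one (English words) → 7×1000 + 9×100 + 21 = 7921 (decimal)
Convert 0x116C (hexadecimal) → 1×4096 + 1×256 + 6×16 + 12 = 4460 (decimal)
Compute 7921 - 4460 = 3461
Convert 3461 (decimal) → 3461 = 1000 + 1000 + 1000 + 400 + 50 + 10 + 1 → MMMCDLXI (Roman numeral)
MMMCDLXI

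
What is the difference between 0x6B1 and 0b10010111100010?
Convert 0x6B1 (hexadecimal) → 6×256 + 11×16 + 1 = 1713 (decimal)
Convert 0b10010111100010 (binary) → 8192 + 1024 + 256 + 128 + 64 + 32 + 2 = 9698 (decimal)
Difference: |1713 - 9698| = 7985
7985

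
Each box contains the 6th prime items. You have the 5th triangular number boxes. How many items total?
Convert the 6th prime (prime index) → 13 (decimal)
Convert the 5th triangular number (triangular index) → 5×6/2 = 15 (decimal)
Compute 13 × 15 = 195
195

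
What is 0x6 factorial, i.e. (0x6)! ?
Convert 0x6 (hexadecimal) → 6 (decimal)
Compute 6! = 720
720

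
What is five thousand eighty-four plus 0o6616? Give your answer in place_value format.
Convert five thousand eighty-four (English words) → 5×1000 + 84 = 5084 (decimal)
Convert 0o6616 (octal) → 6×512 + 6×64 + 1×8 + 6 = 3470 (decimal)
Compute 5084 + 3470 = 8554
Convert 8554 (decimal) → 8554 = 8×1000 + 5×100 + 5×10 + 4 → 8 thousands, 5 hundreds, 5 tens, 4 ones (place-value notation)
8 thousands, 5 hundreds, 5 tens, 4 ones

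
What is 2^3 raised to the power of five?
Convert 2^3 (power) → 8 (decimal)
Convert five (English words) → 5 (decimal)
Compute 8 ^ 5 = 32768
32768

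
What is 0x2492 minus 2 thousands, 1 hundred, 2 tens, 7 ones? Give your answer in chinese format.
Convert 0x2492 (hexadecimal) → 2×4096 + 4×256 + 9×16 + 2 = 9362 (decimal)
Convert 2 thousands, 1 hundred, 2 tens, 7 ones (place-value notation) → 2×1000 + 1×100 + 2×10 + 7 = 2127 (decimal)
Compute 9362 - 2127 = 7235
Convert 7235 (decimal) → 7235 = 7×1000 + 2×100 + 3×10 + 5 → 七千二百三十五 (Chinese numeral)
七千二百三十五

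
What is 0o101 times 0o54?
Convert 0o101 (octal) → 1×64 + 1 = 65 (decimal)
Convert 0o54 (octal) → 5×8 + 4 = 44 (decimal)
Compute 65 × 44 = 2860
2860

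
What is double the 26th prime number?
The 26th prime number = 101
Compute 101 × 2 = 202
202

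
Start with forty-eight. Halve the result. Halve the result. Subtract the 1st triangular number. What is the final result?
Convert forty-eight (English words) → 48 (decimal)
Start: 48
48 ÷ 2 = 24
24 ÷ 2 = 12
Convert the 1st triangular number (triangular index) → 1×2/2 = 1 (decimal)
12 - 1 = 11
11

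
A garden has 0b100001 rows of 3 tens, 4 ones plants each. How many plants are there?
Convert 3 tens, 4 ones (place-value notation) → 3×10 + 4 = 34 (decimal)
Convert 0b100001 (binary) → 32 + 1 = 33 (decimal)
Compute 34 × 33 = 1122
1122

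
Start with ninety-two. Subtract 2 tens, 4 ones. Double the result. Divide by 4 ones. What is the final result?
Convert ninety-two (English words) → 92 (decimal)
Start: 92
Convert 2 tens, 4 ones (place-value notation) → 2×10 + 4 = 24 (decimal)
92 - 24 = 68
68 × 2 = 136
Convert 4 ones (place-value notation) → 4 (decimal)
136 ÷ 4 = 34
34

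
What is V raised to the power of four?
Convert V (Roman numeral) → 5 (decimal)
Convert four (English words) → 4 (decimal)
Compute 5 ^ 4 = 625
625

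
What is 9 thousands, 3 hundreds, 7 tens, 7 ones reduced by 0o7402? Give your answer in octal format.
Convert 9 thousands, 3 hundreds, 7 tens, 7 ones (place-value notation) → 9×1000 + 3×100 + 7×10 + 7 = 9377 (decimal)
Convert 0o7402 (octal) → 7×512 + 4×64 + 2 = 3842 (decimal)
Compute 9377 - 3842 = 5535
Convert 5535 (decimal) → 5535 = 1×4096 + 2×512 + 6×64 + 3×8 + 7 → 0o12637 (octal)
0o12637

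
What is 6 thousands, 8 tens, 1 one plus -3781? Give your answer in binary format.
Convert 6 thousands, 8 tens, 1 one (place-value notation) → 6×1000 + 8×10 + 1 = 6081 (decimal)
Compute 6081 + -3781 = 2300
Convert 2300 (decimal) → 2300 = 2048 + 128 + 64 + 32 + 16 + 8 + 4 → 0b100011111100 (binary)
0b100011111100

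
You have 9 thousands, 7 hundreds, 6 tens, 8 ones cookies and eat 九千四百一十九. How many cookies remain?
Convert 9 thousands, 7 hundreds, 6 tens, 8 ones (place-value notation) → 9×1000 + 7×100 + 6×10 + 8 = 9768 (decimal)
Convert 九千四百一十九 (Chinese numeral) → 9×1000 + 4×100 + 1×10 + 9 = 9419 (decimal)
Compute 9768 - 9419 = 349
349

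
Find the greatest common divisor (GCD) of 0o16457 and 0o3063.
Convert 0o16457 (octal) → 1×4096 + 6×512 + 4×64 + 5×8 + 7 = 7471 (decimal)
Convert 0o3063 (octal) → 3×512 + 6×8 + 3 = 1587 (decimal)
Compute gcd(7471, 1587) = 1
1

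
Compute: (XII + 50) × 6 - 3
Convert XII (Roman numeral) → 10 + 1 + 1 = 12 (decimal)
Expression in decimal: (12 + 50) × 6 - 3
Parentheses first: 12 + 50 = 62
Multiply: 62 × 6 = 372
Subtract: 372 - 3 = 369
369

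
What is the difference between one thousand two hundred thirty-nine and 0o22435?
Convert one thousand two hundred thirty-nine (English words) → 1×1000 + 2×100 + 39 = 1239 (decimal)
Convert 0o22435 (octal) → 2×4096 + 2×512 + 4×64 + 3×8 + 5 = 9501 (decimal)
Difference: |1239 - 9501| = 8262
8262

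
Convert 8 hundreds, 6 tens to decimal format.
Convert 8 hundreds, 6 tens (place-value notation) → 8×100 + 6×10 = 860 (decimal)
860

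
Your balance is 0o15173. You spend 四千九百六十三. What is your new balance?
Convert 0o15173 (octal) → 1×4096 + 5×512 + 1×64 + 7×8 + 3 = 6779 (decimal)
Convert 四千九百六十三 (Chinese numeral) → 4×1000 + 9×100 + 6×10 + 3 = 4963 (decimal)
Compute 6779 - 4963 = 1816
1816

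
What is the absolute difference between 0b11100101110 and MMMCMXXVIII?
Convert 0b11100101110 (binary) → 1024 + 512 + 256 + 32 + 8 + 4 + 2 = 1838 (decimal)
Convert MMMCMXXVIII (Roman numeral) → 1000 + 1000 + 1000 + 900 + 10 + 10 + 5 + 1 + 1 + 1 = 3928 (decimal)
Compute |1838 - 3928| = 2090
2090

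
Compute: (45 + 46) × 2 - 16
Parentheses first: 45 + 46 = 91
Multiply: 91 × 2 = 182
Subtract: 182 - 16 = 166
166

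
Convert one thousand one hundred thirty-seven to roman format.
Convert one thousand one hundred thirty-seven (English words) → 1×1000 + 1×100 + 37 = 1137 (decimal)
Convert 1137 (decimal) → 1137 = 1000 + 100 + 10 + 10 + 10 + 5 + 1 + 1 → MCXXXVII (Roman numeral)
MCXXXVII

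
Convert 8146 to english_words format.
Convert 8146 (decimal) → 8146 = 8×1000 + 1×100 + 46 → eight thousand one hundred forty-six (English words)
eight thousand one hundred forty-six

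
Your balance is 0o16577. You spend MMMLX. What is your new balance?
Convert 0o16577 (octal) → 1×4096 + 6×512 + 5×64 + 7×8 + 7 = 7551 (decimal)
Convert MMMLX (Roman numeral) → 1000 + 1000 + 1000 + 50 + 10 = 3060 (decimal)
Compute 7551 - 3060 = 4491
4491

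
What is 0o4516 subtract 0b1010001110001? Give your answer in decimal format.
Convert 0o4516 (octal) → 4×512 + 5×64 + 1×8 + 6 = 2382 (decimal)
Convert 0b1010001110001 (binary) → 4096 + 1024 + 64 + 32 + 16 + 1 = 5233 (decimal)
Compute 2382 - 5233 = -2851
-2851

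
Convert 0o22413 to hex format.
Convert 0o22413 (octal) → 2×4096 + 2×512 + 4×64 + 1×8 + 3 = 9483 (decimal)
Convert 9483 (decimal) → 9483 = 2×4096 + 5×256 + 11 → 0x250B (hexadecimal)
0x250B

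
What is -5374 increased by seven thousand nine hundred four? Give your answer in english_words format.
Convert seven thousand nine hundred four (English words) → 7×1000 + 9×100 + 4 = 7904 (decimal)
Compute -5374 + 7904 = 2530
Convert 2530 (decimal) → 2530 = 2×1000 + 5×100 + 30 → two thousand five hundred thirty (English words)
two thousand five hundred thirty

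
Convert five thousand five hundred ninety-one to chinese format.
Convert five thousand five hundred ninety-one (English words) → 5×1000 + 5×100 + 91 = 5591 (decimal)
Convert 5591 (decimal) → 5591 = 5×1000 + 5×100 + 9×10 + 1 → 五千五百九十一 (Chinese numeral)
五千五百九十一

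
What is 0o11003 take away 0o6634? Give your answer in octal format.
Convert 0o11003 (octal) → 1×4096 + 1×512 + 3 = 4611 (decimal)
Convert 0o6634 (octal) → 6×512 + 6×64 + 3×8 + 4 = 3484 (decimal)
Compute 4611 - 3484 = 1127
Convert 1127 (decimal) → 1127 = 2×512 + 1×64 + 4×8 + 7 → 0o2147 (octal)
0o2147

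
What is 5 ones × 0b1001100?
Convert 5 ones (place-value notation) → 5 (decimal)
Convert 0b1001100 (binary) → 64 + 8 + 4 = 76 (decimal)
Compute 5 × 76 = 380
380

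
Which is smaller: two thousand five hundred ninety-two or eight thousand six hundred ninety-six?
Convert two thousand five hundred ninety-two (English words) → 2×1000 + 5×100 + 92 = 2592 (decimal)
Convert eight thousand six hundred ninety-six (English words) → 8×1000 + 6×100 + 96 = 8696 (decimal)
Compare 2592 vs 8696: smaller = 2592
2592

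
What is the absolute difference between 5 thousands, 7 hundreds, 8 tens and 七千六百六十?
Convert 5 thousands, 7 hundreds, 8 tens (place-value notation) → 5×1000 + 7×100 + 8×10 = 5780 (decimal)
Convert 七千六百六十 (Chinese numeral) → 7×1000 + 6×100 + 6×10 = 7660 (decimal)
Compute |5780 - 7660| = 1880
1880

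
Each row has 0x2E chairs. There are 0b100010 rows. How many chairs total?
Convert 0x2E (hexadecimal) → 2×16 + 14 = 46 (decimal)
Convert 0b100010 (binary) → 32 + 2 = 34 (decimal)
Compute 46 × 34 = 1564
1564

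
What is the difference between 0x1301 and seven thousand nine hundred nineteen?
Convert 0x1301 (hexadecimal) → 1×4096 + 3×256 + 1 = 4865 (decimal)
Convert seven thousand nine hundred nineteen (English words) → 7×1000 + 9×100 + 19 = 7919 (decimal)
Difference: |4865 - 7919| = 3054
3054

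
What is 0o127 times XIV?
Convert 0o127 (octal) → 1×64 + 2×8 + 7 = 87 (decimal)
Convert XIV (Roman numeral) → 10 + 4 = 14 (decimal)
Compute 87 × 14 = 1218
1218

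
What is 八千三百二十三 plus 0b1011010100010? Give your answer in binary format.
Convert 八千三百二十三 (Chinese numeral) → 8×1000 + 3×100 + 2×10 + 3 = 8323 (decimal)
Convert 0b1011010100010 (binary) → 4096 + 1024 + 512 + 128 + 32 + 2 = 5794 (decimal)
Compute 8323 + 5794 = 14117
Convert 14117 (decimal) → 14117 = 8192 + 4096 + 1024 + 512 + 256 + 32 + 4 + 1 → 0b11011100100101 (binary)
0b11011100100101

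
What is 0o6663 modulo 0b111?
Convert 0o6663 (octal) → 6×512 + 6×64 + 6×8 + 3 = 3507 (decimal)
Convert 0b111 (binary) → 4 + 2 + 1 = 7 (decimal)
Compute 3507 mod 7 = 0
0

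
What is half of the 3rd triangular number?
The 3rd triangular number = 3×4/2 = 6
Compute 6 ÷ 2 = 3
3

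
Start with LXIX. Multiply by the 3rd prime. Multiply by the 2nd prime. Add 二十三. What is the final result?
Convert LXIX (Roman numeral) → 50 + 10 + 9 = 69 (decimal)
Start: 69
Convert the 3rd prime (prime index) → 5 (decimal)
69 × 5 = 345
Convert the 2nd prime (prime index) → 3 (decimal)
345 × 3 = 1035
Convert 二十三 (Chinese numeral) → 2×10 + 3 = 23 (decimal)
1035 + 23 = 1058
1058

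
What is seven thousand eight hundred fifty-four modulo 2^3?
Convert seven thousand eight hundred fifty-four (English words) → 7×1000 + 8×100 + 54 = 7854 (decimal)
Convert 2^3 (power) → 8 (decimal)
Compute 7854 mod 8 = 6
6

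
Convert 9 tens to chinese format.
Convert 9 tens (place-value notation) → 9×10 = 90 (decimal)
Convert 90 (decimal) → 90 = 9×10 → 九十 (Chinese numeral)
九十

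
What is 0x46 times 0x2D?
Convert 0x46 (hexadecimal) → 4×16 + 6 = 70 (decimal)
Convert 0x2D (hexadecimal) → 2×16 + 13 = 45 (decimal)
Compute 70 × 45 = 3150
3150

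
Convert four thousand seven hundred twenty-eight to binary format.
Convert four thousand seven hundred twenty-eight (English words) → 4×1000 + 7×100 + 28 = 4728 (decimal)
Convert 4728 (decimal) → 4728 = 4096 + 512 + 64 + 32 + 16 + 8 → 0b1001001111000 (binary)
0b1001001111000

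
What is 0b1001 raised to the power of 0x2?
Convert 0b1001 (binary) → 8 + 1 = 9 (decimal)
Convert 0x2 (hexadecimal) → 2 (decimal)
Compute 9 ^ 2 = 81
81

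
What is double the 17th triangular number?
The 17th triangular number = 17×18/2 = 153
Compute 153 × 2 = 306
306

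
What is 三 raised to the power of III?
Convert 三 (Chinese numeral) → 3 (decimal)
Convert III (Roman numeral) → 1 + 1 + 1 = 3 (decimal)
Compute 3 ^ 3 = 27
27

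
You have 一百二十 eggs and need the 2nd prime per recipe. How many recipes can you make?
Convert 一百二十 (Chinese numeral) → 1×100 + 2×10 = 120 (decimal)
Convert the 2nd prime (prime index) → 3 (decimal)
Compute 120 ÷ 3 = 40
40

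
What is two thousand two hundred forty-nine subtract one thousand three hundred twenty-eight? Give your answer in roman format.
Convert two thousand two hundred forty-nine (English words) → 2×1000 + 2×100 + 49 = 2249 (decimal)
Convert one thousand three hundred twenty-eight (English words) → 1×1000 + 3×100 + 28 = 1328 (decimal)
Compute 2249 - 1328 = 921
Convert 921 (decimal) → 921 = 900 + 10 + 10 + 1 → CMXXI (Roman numeral)
CMXXI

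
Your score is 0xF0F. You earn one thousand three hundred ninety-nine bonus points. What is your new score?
Convert 0xF0F (hexadecimal) → 15×256 + 15 = 3855 (decimal)
Convert one thousand three hundred ninety-nine (English words) → 1×1000 + 3×100 + 99 = 1399 (decimal)
Compute 3855 + 1399 = 5254
5254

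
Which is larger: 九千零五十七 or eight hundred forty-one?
Convert 九千零五十七 (Chinese numeral) → 9×1000 + 5×10 + 7 = 9057 (decimal)
Convert eight hundred forty-one (English words) → 8×100 + 41 = 841 (decimal)
Compare 9057 vs 841: larger = 9057
9057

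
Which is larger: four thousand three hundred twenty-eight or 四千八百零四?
Convert four thousand three hundred twenty-eight (English words) → 4×1000 + 3×100 + 28 = 4328 (decimal)
Convert 四千八百零四 (Chinese numeral) → 4×1000 + 8×100 + 4 = 4804 (decimal)
Compare 4328 vs 4804: larger = 4804
4804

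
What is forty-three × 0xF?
Convert forty-three (English words) → 43 (decimal)
Convert 0xF (hexadecimal) → 15 (decimal)
Compute 43 × 15 = 645
645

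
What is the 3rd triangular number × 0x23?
Convert the 3rd triangular number (triangular index) → 3×4/2 = 6 (decimal)
Convert 0x23 (hexadecimal) → 2×16 + 3 = 35 (decimal)
Compute 6 × 35 = 210
210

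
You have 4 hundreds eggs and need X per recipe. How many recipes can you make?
Convert 4 hundreds (place-value notation) → 4×100 = 400 (decimal)
Convert X (Roman numeral) → 10 (decimal)
Compute 400 ÷ 10 = 40
40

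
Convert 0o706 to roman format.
Convert 0o706 (octal) → 7×64 + 6 = 454 (decimal)
Convert 454 (decimal) → 454 = 400 + 50 + 4 → CDLIV (Roman numeral)
CDLIV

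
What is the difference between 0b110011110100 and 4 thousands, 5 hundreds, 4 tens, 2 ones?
Convert 0b110011110100 (binary) → 2048 + 1024 + 128 + 64 + 32 + 16 + 4 = 3316 (decimal)
Convert 4 thousands, 5 hundreds, 4 tens, 2 ones (place-value notation) → 4×1000 + 5×100 + 4×10 + 2 = 4542 (decimal)
Difference: |3316 - 4542| = 1226
1226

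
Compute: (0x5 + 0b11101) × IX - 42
Convert 0x5 (hexadecimal) → 5 (decimal)
Convert 0b11101 (binary) → 16 + 8 + 4 + 1 = 29 (decimal)
Convert IX (Roman numeral) → 9 (decimal)
Expression in decimal: (5 + 29) × 9 - 42
Parentheses first: 5 + 29 = 34
Multiply: 34 × 9 = 306
Subtract: 306 - 42 = 264
264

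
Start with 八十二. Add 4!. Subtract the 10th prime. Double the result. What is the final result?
Convert 八十二 (Chinese numeral) → 8×10 + 2 = 82 (decimal)
Start: 82
Convert 4! (factorial) → 24 (decimal)
82 + 24 = 106
Convert the 10th prime (prime index) → 29 (decimal)
106 - 29 = 77
77 × 2 = 154
154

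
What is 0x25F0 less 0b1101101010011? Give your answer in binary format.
Convert 0x25F0 (hexadecimal) → 2×4096 + 5×256 + 15×16 = 9712 (decimal)
Convert 0b1101101010011 (binary) → 4096 + 2048 + 512 + 256 + 64 + 16 + 2 + 1 = 6995 (decimal)
Compute 9712 - 6995 = 2717
Convert 2717 (decimal) → 2717 = 2048 + 512 + 128 + 16 + 8 + 4 + 1 → 0b101010011101 (binary)
0b101010011101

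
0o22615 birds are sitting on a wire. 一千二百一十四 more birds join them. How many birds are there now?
Convert 0o22615 (octal) → 2×4096 + 2×512 + 6×64 + 1×8 + 5 = 9613 (decimal)
Convert 一千二百一十四 (Chinese numeral) → 1×1000 + 2×100 + 1×10 + 4 = 1214 (decimal)
Compute 9613 + 1214 = 10827
10827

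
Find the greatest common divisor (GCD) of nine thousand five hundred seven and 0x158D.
Convert nine thousand five hundred seven (English words) → 9×1000 + 5×100 + 7 = 9507 (decimal)
Convert 0x158D (hexadecimal) → 1×4096 + 5×256 + 8×16 + 13 = 5517 (decimal)
Compute gcd(9507, 5517) = 3
3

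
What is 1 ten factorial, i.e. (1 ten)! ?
Convert 1 ten (place-value notation) → 1×10 = 10 (decimal)
Compute 10! = 3628800
3628800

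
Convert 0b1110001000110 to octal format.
Convert 0b1110001000110 (binary) → 4096 + 2048 + 1024 + 64 + 4 + 2 = 7238 (decimal)
Convert 7238 (decimal) → 7238 = 1×4096 + 6×512 + 1×64 + 6 → 0o16106 (octal)
0o16106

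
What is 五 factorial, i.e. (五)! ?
Convert 五 (Chinese numeral) → 5 (decimal)
Compute 5! = 120
120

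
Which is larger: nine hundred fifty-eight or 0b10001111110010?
Convert nine hundred fifty-eight (English words) → 9×100 + 58 = 958 (decimal)
Convert 0b10001111110010 (binary) → 8192 + 512 + 256 + 128 + 64 + 32 + 16 + 2 = 9202 (decimal)
Compare 958 vs 9202: larger = 9202
9202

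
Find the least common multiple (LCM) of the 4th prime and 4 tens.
Convert the 4th prime (prime index) → 7 (decimal)
Convert 4 tens (place-value notation) → 4×10 = 40 (decimal)
Compute lcm(7, 40) = 280
280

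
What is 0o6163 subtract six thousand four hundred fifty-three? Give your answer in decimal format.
Convert 0o6163 (octal) → 6×512 + 1×64 + 6×8 + 3 = 3187 (decimal)
Convert six thousand four hundred fifty-three (English words) → 6×1000 + 4×100 + 53 = 6453 (decimal)
Compute 3187 - 6453 = -3266
-3266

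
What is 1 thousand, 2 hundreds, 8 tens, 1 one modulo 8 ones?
Convert 1 thousand, 2 hundreds, 8 tens, 1 one (place-value notation) → 1×1000 + 2×100 + 8×10 + 1 = 1281 (decimal)
Convert 8 ones (place-value notation) → 8 (decimal)
Compute 1281 mod 8 = 1
1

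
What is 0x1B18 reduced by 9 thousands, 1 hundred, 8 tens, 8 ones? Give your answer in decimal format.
Convert 0x1B18 (hexadecimal) → 1×4096 + 11×256 + 1×16 + 8 = 6936 (decimal)
Convert 9 thousands, 1 hundred, 8 tens, 8 ones (place-value notation) → 9×1000 + 1×100 + 8×10 + 8 = 9188 (decimal)
Compute 6936 - 9188 = -2252
-2252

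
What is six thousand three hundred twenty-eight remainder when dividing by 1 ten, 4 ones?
Convert six thousand three hundred twenty-eight (English words) → 6×1000 + 3×100 + 28 = 6328 (decimal)
Convert 1 ten, 4 ones (place-value notation) → 1×10 + 4 = 14 (decimal)
Compute 6328 mod 14 = 0
0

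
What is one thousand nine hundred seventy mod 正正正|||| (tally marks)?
Convert one thousand nine hundred seventy (English words) → 1×1000 + 9×100 + 70 = 1970 (decimal)
Convert 正正正|||| (tally marks) → 5 + 5 + 5 + 4 = 19 (decimal)
Compute 1970 mod 19 = 13
13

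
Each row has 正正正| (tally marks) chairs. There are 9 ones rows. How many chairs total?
Convert 正正正| (tally marks) → 5 + 5 + 5 + 1 = 16 (decimal)
Convert 9 ones (place-value notation) → 9 (decimal)
Compute 16 × 9 = 144
144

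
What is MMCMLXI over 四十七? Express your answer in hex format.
Convert MMCMLXI (Roman numeral) → 1000 + 1000 + 900 + 50 + 10 + 1 = 2961 (decimal)
Convert 四十七 (Chinese numeral) → 4×10 + 7 = 47 (decimal)
Compute 2961 ÷ 47 = 63
Convert 63 (decimal) → 63 = 3×16 + 15 → 0x3F (hexadecimal)
0x3F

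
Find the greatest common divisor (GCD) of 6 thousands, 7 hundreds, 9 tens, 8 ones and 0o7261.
Convert 6 thousands, 7 hundreds, 9 tens, 8 ones (place-value notation) → 6×1000 + 7×100 + 9×10 + 8 = 6798 (decimal)
Convert 0o7261 (octal) → 7×512 + 2×64 + 6×8 + 1 = 3761 (decimal)
Compute gcd(6798, 3761) = 1
1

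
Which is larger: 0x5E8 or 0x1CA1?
Convert 0x5E8 (hexadecimal) → 5×256 + 14×16 + 8 = 1512 (decimal)
Convert 0x1CA1 (hexadecimal) → 1×4096 + 12×256 + 10×16 + 1 = 7329 (decimal)
Compare 1512 vs 7329: larger = 7329
7329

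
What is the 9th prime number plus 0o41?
The 9th prime number = 23
Convert 0o41 (octal) → 4×8 + 1 = 33 (decimal)
Compute 23 + 33 = 56
56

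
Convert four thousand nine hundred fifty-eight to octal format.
Convert four thousand nine hundred fifty-eight (English words) → 4×1000 + 9×100 + 58 = 4958 (decimal)
Convert 4958 (decimal) → 4958 = 1×4096 + 1×512 + 5×64 + 3×8 + 6 → 0o11536 (octal)
0o11536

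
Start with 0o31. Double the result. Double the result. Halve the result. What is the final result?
Convert 0o31 (octal) → 3×8 + 1 = 25 (decimal)
Start: 25
25 × 2 = 50
50 × 2 = 100
100 ÷ 2 = 50
50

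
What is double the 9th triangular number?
The 9th triangular number = 9×10/2 = 45
Compute 45 × 2 = 90
90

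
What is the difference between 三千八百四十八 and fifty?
Convert 三千八百四十八 (Chinese numeral) → 3×1000 + 8×100 + 4×10 + 8 = 3848 (decimal)
Convert fifty (English words) → 50 (decimal)
Difference: |3848 - 50| = 3798
3798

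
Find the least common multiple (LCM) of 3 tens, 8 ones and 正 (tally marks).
Convert 3 tens, 8 ones (place-value notation) → 3×10 + 8 = 38 (decimal)
Convert 正 (tally marks) → 5 (decimal)
Compute lcm(38, 5) = 190
190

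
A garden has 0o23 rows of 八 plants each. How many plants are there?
Convert 八 (Chinese numeral) → 8 (decimal)
Convert 0o23 (octal) → 2×8 + 3 = 19 (decimal)
Compute 8 × 19 = 152
152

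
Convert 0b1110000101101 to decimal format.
Convert 0b1110000101101 (binary) → 4096 + 2048 + 1024 + 32 + 8 + 4 + 1 = 7213 (decimal)
7213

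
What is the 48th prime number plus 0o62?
The 48th prime number = 223
Convert 0o62 (octal) → 6×8 + 2 = 50 (decimal)
Compute 223 + 50 = 273
273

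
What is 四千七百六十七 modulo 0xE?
Convert 四千七百六十七 (Chinese numeral) → 4×1000 + 7×100 + 6×10 + 7 = 4767 (decimal)
Convert 0xE (hexadecimal) → 14 (decimal)
Compute 4767 mod 14 = 7
7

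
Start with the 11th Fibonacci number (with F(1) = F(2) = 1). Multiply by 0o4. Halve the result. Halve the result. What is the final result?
Convert the 11th Fibonacci number (with F(1) = F(2) = 1) (Fibonacci index) → 1, 1, 2, 3, 5, 8, 13, 21, 34, 55, 89 → 89 (decimal)
Start: 89
Convert 0o4 (octal) → 4 (decimal)
89 × 4 = 356
356 ÷ 2 = 178
178 ÷ 2 = 89
89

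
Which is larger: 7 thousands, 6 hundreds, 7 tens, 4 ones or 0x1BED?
Convert 7 thousands, 6 hundreds, 7 tens, 4 ones (place-value notation) → 7×1000 + 6×100 + 7×10 + 4 = 7674 (decimal)
Convert 0x1BED (hexadecimal) → 1×4096 + 11×256 + 14×16 + 13 = 7149 (decimal)
Compare 7674 vs 7149: larger = 7674
7674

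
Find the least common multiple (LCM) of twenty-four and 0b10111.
Convert twenty-four (English words) → 24 (decimal)
Convert 0b10111 (binary) → 16 + 4 + 2 + 1 = 23 (decimal)
Compute lcm(24, 23) = 552
552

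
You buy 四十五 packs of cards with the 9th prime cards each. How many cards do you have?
Convert the 9th prime (prime index) → 23 (decimal)
Convert 四十五 (Chinese numeral) → 4×10 + 5 = 45 (decimal)
Compute 23 × 45 = 1035
1035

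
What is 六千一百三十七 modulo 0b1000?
Convert 六千一百三十七 (Chinese numeral) → 6×1000 + 1×100 + 3×10 + 7 = 6137 (decimal)
Convert 0b1000 (binary) → 8 (decimal)
Compute 6137 mod 8 = 1
1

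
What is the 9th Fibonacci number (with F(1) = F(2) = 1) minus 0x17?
The 9th Fibonacci number (with F(1) = F(2) = 1): 1, 1, 2, 3, 5, 8, 13, 21, 34 → 34
Convert 0x17 (hexadecimal) → 1×16 + 7 = 23 (decimal)
Compute 34 - 23 = 11
11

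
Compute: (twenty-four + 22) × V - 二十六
Convert twenty-four (English words) → 24 (decimal)
Convert V (Roman numeral) → 5 (decimal)
Convert 二十六 (Chinese numeral) → 2×10 + 6 = 26 (decimal)
Expression in decimal: (24 + 22) × 5 - 26
Parentheses first: 24 + 22 = 46
Multiply: 46 × 5 = 230
Subtract: 230 - 26 = 204
204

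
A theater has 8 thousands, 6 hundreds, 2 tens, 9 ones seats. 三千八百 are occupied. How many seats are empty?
Convert 8 thousands, 6 hundreds, 2 tens, 9 ones (place-value notation) → 8×1000 + 6×100 + 2×10 + 9 = 8629 (decimal)
Convert 三千八百 (Chinese numeral) → 3×1000 + 8×100 = 3800 (decimal)
Compute 8629 - 3800 = 4829
4829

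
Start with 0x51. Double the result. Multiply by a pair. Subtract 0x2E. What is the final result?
Convert 0x51 (hexadecimal) → 5×16 + 1 = 81 (decimal)
Start: 81
81 × 2 = 162
Convert a pair (colloquial) → 2 (decimal)
162 × 2 = 324
Convert 0x2E (hexadecimal) → 2×16 + 14 = 46 (decimal)
324 - 46 = 278
278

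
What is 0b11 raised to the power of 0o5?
Convert 0b11 (binary) → 2 + 1 = 3 (decimal)
Convert 0o5 (octal) → 5 (decimal)
Compute 3 ^ 5 = 243
243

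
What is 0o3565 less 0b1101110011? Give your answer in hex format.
Convert 0o3565 (octal) → 3×512 + 5×64 + 6×8 + 5 = 1909 (decimal)
Convert 0b1101110011 (binary) → 512 + 256 + 64 + 32 + 16 + 2 + 1 = 883 (decimal)
Compute 1909 - 883 = 1026
Convert 1026 (decimal) → 1026 = 4×256 + 2 → 0x402 (hexadecimal)
0x402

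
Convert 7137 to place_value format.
Convert 7137 (decimal) → 7137 = 7×1000 + 1×100 + 3×10 + 7 → 7 thousands, 1 hundred, 3 tens, 7 ones (place-value notation)
7 thousands, 1 hundred, 3 tens, 7 ones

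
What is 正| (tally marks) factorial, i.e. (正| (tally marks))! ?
Convert 正| (tally marks) → 5 + 1 = 6 (decimal)
Compute 6! = 720
720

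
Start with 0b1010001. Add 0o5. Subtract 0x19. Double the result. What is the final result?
Convert 0b1010001 (binary) → 64 + 16 + 1 = 81 (decimal)
Start: 81
Convert 0o5 (octal) → 5 (decimal)
81 + 5 = 86
Convert 0x19 (hexadecimal) → 1×16 + 9 = 25 (decimal)
86 - 25 = 61
61 × 2 = 122
122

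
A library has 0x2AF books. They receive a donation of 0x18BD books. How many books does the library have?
Convert 0x2AF (hexadecimal) → 2×256 + 10×16 + 15 = 687 (decimal)
Convert 0x18BD (hexadecimal) → 1×4096 + 8×256 + 11×16 + 13 = 6333 (decimal)
Compute 687 + 6333 = 7020
7020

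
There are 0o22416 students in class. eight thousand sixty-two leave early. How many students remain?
Convert 0o22416 (octal) → 2×4096 + 2×512 + 4×64 + 1×8 + 6 = 9486 (decimal)
Convert eight thousand sixty-two (English words) → 8×1000 + 62 = 8062 (decimal)
Compute 9486 - 8062 = 1424
1424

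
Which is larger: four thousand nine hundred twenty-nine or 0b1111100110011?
Convert four thousand nine hundred twenty-nine (English words) → 4×1000 + 9×100 + 29 = 4929 (decimal)
Convert 0b1111100110011 (binary) → 4096 + 2048 + 1024 + 512 + 256 + 32 + 16 + 2 + 1 = 7987 (decimal)
Compare 4929 vs 7987: larger = 7987
7987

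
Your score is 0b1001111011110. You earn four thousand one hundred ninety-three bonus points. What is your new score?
Convert 0b1001111011110 (binary) → 4096 + 512 + 256 + 128 + 64 + 16 + 8 + 4 + 2 = 5086 (decimal)
Convert four thousand one hundred ninety-three (English words) → 4×1000 + 1×100 + 93 = 4193 (decimal)
Compute 5086 + 4193 = 9279
9279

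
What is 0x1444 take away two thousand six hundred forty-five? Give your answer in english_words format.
Convert 0x1444 (hexadecimal) → 1×4096 + 4×256 + 4×16 + 4 = 5188 (decimal)
Convert two thousand six hundred forty-five (English words) → 2×1000 + 6×100 + 45 = 2645 (decimal)
Compute 5188 - 2645 = 2543
Convert 2543 (decimal) → 2543 = 2×1000 + 5×100 + 43 → two thousand five hundred forty-three (English words)
two thousand five hundred forty-three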